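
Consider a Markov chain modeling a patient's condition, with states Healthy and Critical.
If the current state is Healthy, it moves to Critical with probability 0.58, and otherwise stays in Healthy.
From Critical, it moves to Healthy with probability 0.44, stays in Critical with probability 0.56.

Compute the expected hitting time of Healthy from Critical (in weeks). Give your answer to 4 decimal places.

2.2727

Let t(s) be the expected number of weeks to first reach Healthy from state s, with t(Healthy) = 0. Conditioning on the first week:
t(Critical) = 1 + 0.56·t(Critical)
Solving: t(Critical) = 2.2727.
Expected weeks from Critical to Healthy: 2.2727.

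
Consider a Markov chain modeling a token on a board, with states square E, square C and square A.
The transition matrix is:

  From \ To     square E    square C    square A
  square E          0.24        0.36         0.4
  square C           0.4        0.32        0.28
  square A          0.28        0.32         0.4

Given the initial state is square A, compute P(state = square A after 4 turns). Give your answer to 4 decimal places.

0.3601

Propagate the distribution vector 4 turns from square A.
After 0 turns: (0.0000, 0.0000, 1.0000)
After 1 turn: (0.2800, 0.3200, 0.4000)
After 2 turns: (0.3072, 0.3312, 0.3616)
After 3 turns: (0.3075, 0.3323, 0.3603)
After 4 turns: (0.3076, 0.3323, 0.3601)
P(in square A after 4 turns) = 0.3601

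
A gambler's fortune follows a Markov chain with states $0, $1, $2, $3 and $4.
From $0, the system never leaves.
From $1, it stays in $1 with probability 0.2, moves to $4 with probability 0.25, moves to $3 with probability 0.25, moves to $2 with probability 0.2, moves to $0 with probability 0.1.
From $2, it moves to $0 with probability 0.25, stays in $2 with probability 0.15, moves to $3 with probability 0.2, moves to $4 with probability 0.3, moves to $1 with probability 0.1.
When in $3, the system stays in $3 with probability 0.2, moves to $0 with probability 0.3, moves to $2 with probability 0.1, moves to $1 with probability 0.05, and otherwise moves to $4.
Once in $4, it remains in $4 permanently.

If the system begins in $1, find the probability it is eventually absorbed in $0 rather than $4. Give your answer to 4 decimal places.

Let h(s) be the probability of absorption at $0 starting from transient state s. Then h($0) = 1 and h($4) = 0. By first-step analysis:
h($1) = 0.1·1 + 0.2·h($1) + 0.2·h($2) + 0.25·h($3) + 0.25·0
h($2) = 0.25·1 + 0.1·h($1) + 0.15·h($2) + 0.2·h($3) + 0.3·0
h($3) = 0.3·1 + 0.05·h($1) + 0.1·h($2) + 0.2·h($3) + 0.35·0
Solving: h($1) = 0.3784, h($2) = 0.4455, h($3) = 0.4543.
Starting from $1, the probability is 0.3784.

0.3784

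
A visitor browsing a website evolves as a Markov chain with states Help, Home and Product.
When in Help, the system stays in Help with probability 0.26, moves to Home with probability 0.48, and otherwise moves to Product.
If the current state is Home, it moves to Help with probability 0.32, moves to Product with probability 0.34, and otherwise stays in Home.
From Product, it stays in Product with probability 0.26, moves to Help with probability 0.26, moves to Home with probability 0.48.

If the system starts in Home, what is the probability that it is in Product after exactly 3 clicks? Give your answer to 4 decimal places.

Propagate the distribution vector 3 clicks from Home.
After 0 clicks: (0.0000, 1.0000, 0.0000)
After 1 click: (0.3200, 0.3400, 0.3400)
After 2 clicks: (0.2804, 0.4324, 0.2872)
After 3 clicks: (0.2859, 0.4195, 0.2946)
P(in Product after 3 clicks) = 0.2946

0.2946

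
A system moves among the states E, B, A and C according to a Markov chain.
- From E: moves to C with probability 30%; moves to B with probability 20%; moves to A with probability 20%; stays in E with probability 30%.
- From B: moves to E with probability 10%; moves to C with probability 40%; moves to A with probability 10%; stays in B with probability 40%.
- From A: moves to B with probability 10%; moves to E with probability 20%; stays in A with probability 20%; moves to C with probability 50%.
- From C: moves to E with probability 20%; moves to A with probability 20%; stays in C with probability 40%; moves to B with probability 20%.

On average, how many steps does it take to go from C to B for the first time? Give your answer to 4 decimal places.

Let t(s) be the expected number of steps to first reach B from state s, with t(B) = 0. Conditioning on the first step:
t(E) = 1 + 0.3·t(E) + 0.2·t(A) + 0.3·t(C)
t(A) = 1 + 0.2·t(E) + 0.2·t(A) + 0.5·t(C)
t(C) = 1 + 0.2·t(E) + 0.2·t(A) + 0.4·t(C)
Solving: t(E) = 5.5556, t(A) = 6.1111, t(C) = 5.5556.
Expected steps from C to B: 5.5556.

5.5556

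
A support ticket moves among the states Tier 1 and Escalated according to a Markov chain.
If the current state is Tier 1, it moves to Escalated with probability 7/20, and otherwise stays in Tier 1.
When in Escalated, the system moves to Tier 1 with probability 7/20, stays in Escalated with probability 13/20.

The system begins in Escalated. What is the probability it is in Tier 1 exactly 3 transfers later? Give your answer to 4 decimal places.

Propagate the distribution vector 3 transfers from Escalated.
After 0 transfers: (0.0000, 1.0000)
After 1 transfer: (0.3500, 0.6500)
After 2 transfers: (0.4550, 0.5450)
After 3 transfers: (0.4865, 0.5135)
P(in Tier 1 after 3 transfers) = 0.4865

0.4865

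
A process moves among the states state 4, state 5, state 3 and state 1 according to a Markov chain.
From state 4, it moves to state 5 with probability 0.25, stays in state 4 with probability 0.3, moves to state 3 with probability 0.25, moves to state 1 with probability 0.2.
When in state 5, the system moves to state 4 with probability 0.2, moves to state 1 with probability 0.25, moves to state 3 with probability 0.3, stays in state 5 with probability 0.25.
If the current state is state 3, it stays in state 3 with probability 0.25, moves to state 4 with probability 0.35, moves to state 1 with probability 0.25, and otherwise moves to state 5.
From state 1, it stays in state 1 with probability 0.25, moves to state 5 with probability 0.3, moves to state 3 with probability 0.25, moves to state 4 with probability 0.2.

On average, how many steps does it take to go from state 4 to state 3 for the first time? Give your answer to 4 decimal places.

3.8014

Let t(s) be the expected number of steps to first reach state 3 from state s, with t(state 3) = 0. Conditioning on the first step:
t(state 4) = 1 + 0.3·t(state 4) + 0.25·t(state 5) + 0.2·t(state 1)
t(state 5) = 1 + 0.2·t(state 4) + 0.25·t(state 5) + 0.25·t(state 1)
t(state 1) = 1 + 0.2·t(state 4) + 0.3·t(state 5) + 0.25·t(state 1)
Solving: t(state 4) = 3.8014, t(state 5) = 3.6108, t(state 1) = 3.7914.
Expected steps from state 4 to state 3: 3.8014.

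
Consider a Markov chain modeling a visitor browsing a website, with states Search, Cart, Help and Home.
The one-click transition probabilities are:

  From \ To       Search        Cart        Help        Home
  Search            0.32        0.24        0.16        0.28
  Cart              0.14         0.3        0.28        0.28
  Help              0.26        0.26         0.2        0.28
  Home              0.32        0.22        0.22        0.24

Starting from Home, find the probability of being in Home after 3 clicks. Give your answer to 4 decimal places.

0.2692

Propagate the distribution vector 3 clicks from Home.
After 0 clicks: (0.0000, 0.0000, 0.0000, 1.0000)
After 1 click: (0.3200, 0.2200, 0.2200, 0.2400)
After 2 clicks: (0.2672, 0.2528, 0.2096, 0.2704)
After 3 clicks: (0.2619, 0.2540, 0.2149, 0.2692)
P(in Home after 3 clicks) = 0.2692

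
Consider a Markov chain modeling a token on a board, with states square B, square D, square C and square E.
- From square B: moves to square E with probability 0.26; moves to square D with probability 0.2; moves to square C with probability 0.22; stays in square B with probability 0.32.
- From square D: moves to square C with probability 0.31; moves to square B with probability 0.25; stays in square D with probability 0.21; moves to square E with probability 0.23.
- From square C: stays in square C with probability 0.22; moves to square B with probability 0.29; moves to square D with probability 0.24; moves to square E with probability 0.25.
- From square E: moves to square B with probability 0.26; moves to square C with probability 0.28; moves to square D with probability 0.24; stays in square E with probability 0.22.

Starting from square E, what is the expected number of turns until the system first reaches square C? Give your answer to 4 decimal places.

3.7007

Let t(s) be the expected number of turns to first reach square C from state s, with t(square C) = 0. Conditioning on the first turn:
t(square B) = 1 + 0.32·t(square B) + 0.2·t(square D) + 0.26·t(square E)
t(square D) = 1 + 0.25·t(square B) + 0.21·t(square D) + 0.23·t(square E)
t(square E) = 1 + 0.26·t(square B) + 0.24·t(square D) + 0.22·t(square E)
Solving: t(square B) = 3.9416, t(square D) = 3.5906, t(square E) = 3.7007.
Expected turns from square E to square C: 3.7007.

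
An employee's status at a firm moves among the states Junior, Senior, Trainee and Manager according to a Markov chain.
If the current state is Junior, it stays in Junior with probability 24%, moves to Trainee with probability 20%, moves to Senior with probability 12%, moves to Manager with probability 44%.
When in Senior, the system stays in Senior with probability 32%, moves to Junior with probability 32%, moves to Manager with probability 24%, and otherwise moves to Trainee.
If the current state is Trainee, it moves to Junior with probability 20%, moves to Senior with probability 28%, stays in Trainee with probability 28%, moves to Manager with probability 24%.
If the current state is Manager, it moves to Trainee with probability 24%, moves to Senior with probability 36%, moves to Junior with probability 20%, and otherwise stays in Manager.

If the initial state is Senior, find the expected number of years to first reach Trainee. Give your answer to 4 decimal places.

5.7141

Let t(s) be the expected number of years to first reach Trainee from state s, with t(Trainee) = 0. Conditioning on the first year:
t(Junior) = 1 + 0.24·t(Junior) + 0.12·t(Senior) + 0.44·t(Manager)
t(Senior) = 1 + 0.32·t(Junior) + 0.32·t(Senior) + 0.24·t(Manager)
t(Manager) = 1 + 0.2·t(Junior) + 0.36·t(Senior) + 0.2·t(Manager)
Solving: t(Junior) = 5.1801, t(Senior) = 5.7141, t(Manager) = 5.1164.
Expected years from Senior to Trainee: 5.7141.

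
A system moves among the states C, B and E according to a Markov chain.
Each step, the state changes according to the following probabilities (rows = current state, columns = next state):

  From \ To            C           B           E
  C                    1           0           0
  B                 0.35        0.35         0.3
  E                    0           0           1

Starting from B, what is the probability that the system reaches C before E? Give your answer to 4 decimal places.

0.5385

Let h(s) be the probability of absorption at C starting from transient state s. Then h(C) = 1 and h(E) = 0. By first-step analysis:
h(B) = 0.35·1 + 0.35·h(B) + 0.3·0
Solving: h(B) = 0.5385.
Starting from B, the probability is 0.5385.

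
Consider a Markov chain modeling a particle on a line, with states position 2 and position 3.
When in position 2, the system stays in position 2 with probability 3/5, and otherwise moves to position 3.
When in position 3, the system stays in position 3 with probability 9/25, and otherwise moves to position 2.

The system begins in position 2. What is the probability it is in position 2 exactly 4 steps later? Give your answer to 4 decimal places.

Propagate the distribution vector 4 steps from position 2.
After 0 steps: (1.0000, 0.0000)
After 1 step: (0.6000, 0.4000)
After 2 steps: (0.6160, 0.3840)
After 3 steps: (0.6154, 0.3846)
After 4 steps: (0.6154, 0.3846)
P(in position 2 after 4 steps) = 0.6154

0.6154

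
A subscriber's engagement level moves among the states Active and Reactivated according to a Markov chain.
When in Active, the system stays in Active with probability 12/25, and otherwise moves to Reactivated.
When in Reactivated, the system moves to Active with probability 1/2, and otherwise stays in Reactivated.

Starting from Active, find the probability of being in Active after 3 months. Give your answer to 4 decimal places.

Propagate the distribution vector 3 months from Active.
After 0 months: (1.0000, 0.0000)
After 1 month: (0.4800, 0.5200)
After 2 months: (0.4904, 0.5096)
After 3 months: (0.4902, 0.5098)
P(in Active after 3 months) = 0.4902

0.4902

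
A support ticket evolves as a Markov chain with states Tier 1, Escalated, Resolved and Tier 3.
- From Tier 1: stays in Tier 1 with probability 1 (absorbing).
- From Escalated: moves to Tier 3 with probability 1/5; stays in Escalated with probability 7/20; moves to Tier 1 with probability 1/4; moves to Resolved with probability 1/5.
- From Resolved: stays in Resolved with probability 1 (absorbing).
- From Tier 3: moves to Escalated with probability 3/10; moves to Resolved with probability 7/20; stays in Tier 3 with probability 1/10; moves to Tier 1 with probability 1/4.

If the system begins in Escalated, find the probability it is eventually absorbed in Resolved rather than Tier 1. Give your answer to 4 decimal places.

0.4762

Let h(s) be the probability of absorption at Resolved starting from transient state s. Then h(Resolved) = 1 and h(Tier 1) = 0. By first-step analysis:
h(Escalated) = 0.25·0 + 0.35·h(Escalated) + 0.2·1 + 0.2·h(Tier 3)
h(Tier 3) = 0.25·0 + 0.3·h(Escalated) + 0.35·1 + 0.1·h(Tier 3)
Solving: h(Escalated) = 0.4762, h(Tier 3) = 0.5476.
Starting from Escalated, the probability is 0.4762.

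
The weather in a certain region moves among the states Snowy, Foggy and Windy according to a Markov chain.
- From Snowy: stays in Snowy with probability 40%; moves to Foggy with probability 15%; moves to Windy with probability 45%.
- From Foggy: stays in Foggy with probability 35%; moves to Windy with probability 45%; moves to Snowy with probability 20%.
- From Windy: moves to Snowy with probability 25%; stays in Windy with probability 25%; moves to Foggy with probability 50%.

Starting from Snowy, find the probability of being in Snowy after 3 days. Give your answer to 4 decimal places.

Propagate the distribution vector 3 days from Snowy.
After 0 days: (1.0000, 0.0000, 0.0000)
After 1 day: (0.4000, 0.1500, 0.4500)
After 2 days: (0.3025, 0.3375, 0.3600)
After 3 days: (0.2785, 0.3435, 0.3780)
P(in Snowy after 3 days) = 0.2785

0.2785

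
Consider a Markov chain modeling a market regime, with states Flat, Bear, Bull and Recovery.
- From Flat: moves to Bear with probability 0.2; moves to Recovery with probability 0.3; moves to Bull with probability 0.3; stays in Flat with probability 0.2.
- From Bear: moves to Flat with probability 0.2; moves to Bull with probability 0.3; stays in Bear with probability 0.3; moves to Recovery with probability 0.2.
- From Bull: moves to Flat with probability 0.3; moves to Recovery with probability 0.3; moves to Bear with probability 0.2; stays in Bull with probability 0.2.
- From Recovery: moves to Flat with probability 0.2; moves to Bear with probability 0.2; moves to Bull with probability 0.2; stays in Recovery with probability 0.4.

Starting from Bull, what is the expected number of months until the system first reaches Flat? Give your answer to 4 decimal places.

Let t(s) be the expected number of months to first reach Flat from state s, with t(Flat) = 0. Conditioning on the first month:
t(Bear) = 1 + 0.3·t(Bear) + 0.3·t(Bull) + 0.2·t(Recovery)
t(Bull) = 1 + 0.2·t(Bear) + 0.2·t(Bull) + 0.3·t(Recovery)
t(Recovery) = 1 + 0.2·t(Bear) + 0.2·t(Bull) + 0.4·t(Recovery)
Solving: t(Bear) = 4.4500, t(Bull) = 4.0500, t(Recovery) = 4.5000.
Expected months from Bull to Flat: 4.0500.

4.0500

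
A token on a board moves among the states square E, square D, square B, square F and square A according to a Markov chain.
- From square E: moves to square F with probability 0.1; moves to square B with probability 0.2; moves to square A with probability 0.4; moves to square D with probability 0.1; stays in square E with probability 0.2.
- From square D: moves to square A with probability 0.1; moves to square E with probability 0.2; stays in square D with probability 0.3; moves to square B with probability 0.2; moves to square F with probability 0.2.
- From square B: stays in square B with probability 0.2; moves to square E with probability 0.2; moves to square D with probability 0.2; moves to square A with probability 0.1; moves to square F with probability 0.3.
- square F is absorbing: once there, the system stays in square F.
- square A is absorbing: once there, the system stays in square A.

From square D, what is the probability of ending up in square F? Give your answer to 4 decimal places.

0.5556

Let h(s) be the probability of absorption at square F starting from transient state s. Then h(square F) = 1 and h(square A) = 0. By first-step analysis:
h(square E) = 0.2·h(square E) + 0.1·h(square D) + 0.2·h(square B) + 0.1·1 + 0.4·0
h(square D) = 0.2·h(square E) + 0.3·h(square D) + 0.2·h(square B) + 0.2·1 + 0.1·0
h(square B) = 0.2·h(square E) + 0.2·h(square D) + 0.2·h(square B) + 0.3·1 + 0.1·0
Solving: h(square E) = 0.3444, h(square D) = 0.5556, h(square B) = 0.6000.
Starting from square D, the probability is 0.5556.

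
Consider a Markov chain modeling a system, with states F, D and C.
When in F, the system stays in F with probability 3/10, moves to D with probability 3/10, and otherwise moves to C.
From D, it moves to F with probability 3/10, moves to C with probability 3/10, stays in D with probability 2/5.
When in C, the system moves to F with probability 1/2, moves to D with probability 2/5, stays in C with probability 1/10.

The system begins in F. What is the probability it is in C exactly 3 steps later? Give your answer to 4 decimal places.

0.2880

Propagate the distribution vector 3 steps from F.
After 0 steps: (1.0000, 0.0000, 0.0000)
After 1 step: (0.3000, 0.3000, 0.4000)
After 2 steps: (0.3800, 0.3700, 0.2500)
After 3 steps: (0.3500, 0.3620, 0.2880)
P(in C after 3 steps) = 0.2880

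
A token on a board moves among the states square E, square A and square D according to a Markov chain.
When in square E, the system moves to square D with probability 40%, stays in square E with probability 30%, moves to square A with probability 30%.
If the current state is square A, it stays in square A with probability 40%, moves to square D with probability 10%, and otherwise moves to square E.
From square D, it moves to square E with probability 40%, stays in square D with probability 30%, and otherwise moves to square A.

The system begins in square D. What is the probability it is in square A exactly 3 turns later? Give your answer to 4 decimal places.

Propagate the distribution vector 3 turns from square D.
After 0 turns: (0.0000, 0.0000, 1.0000)
After 1 turn: (0.4000, 0.3000, 0.3000)
After 2 turns: (0.3900, 0.3300, 0.2800)
After 3 turns: (0.3940, 0.3330, 0.2730)
P(in square A after 3 turns) = 0.3330

0.3330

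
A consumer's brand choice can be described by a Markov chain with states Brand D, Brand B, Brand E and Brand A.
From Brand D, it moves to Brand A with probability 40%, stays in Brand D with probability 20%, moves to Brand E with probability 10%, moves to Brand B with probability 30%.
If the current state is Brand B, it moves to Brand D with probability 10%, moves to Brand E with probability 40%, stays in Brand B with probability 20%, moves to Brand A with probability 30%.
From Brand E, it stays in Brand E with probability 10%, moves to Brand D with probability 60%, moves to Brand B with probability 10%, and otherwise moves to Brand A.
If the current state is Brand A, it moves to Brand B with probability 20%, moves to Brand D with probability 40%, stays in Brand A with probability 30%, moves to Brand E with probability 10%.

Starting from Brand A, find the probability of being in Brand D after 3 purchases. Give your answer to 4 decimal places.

Propagate the distribution vector 3 purchases from Brand A.
After 0 purchases: (0.0000, 0.0000, 0.0000, 1.0000)
After 1 purchase: (0.4000, 0.2000, 0.1000, 0.3000)
After 2 purchases: (0.2800, 0.2300, 0.1600, 0.3300)
After 3 purchases: (0.3070, 0.2120, 0.1690, 0.3120)
P(in Brand D after 3 purchases) = 0.3070

0.3070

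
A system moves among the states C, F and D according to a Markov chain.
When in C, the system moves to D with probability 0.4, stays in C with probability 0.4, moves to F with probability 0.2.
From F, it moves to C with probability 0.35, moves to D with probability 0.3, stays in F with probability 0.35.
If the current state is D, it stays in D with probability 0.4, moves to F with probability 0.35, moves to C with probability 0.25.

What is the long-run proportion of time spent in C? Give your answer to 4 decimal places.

0.3295

Let the stationary distribution be π with π = πP and π_1 + π_2 + π_3 = 1.
π_1 = 0.4·π_1 + 0.35·π_2 + 0.25·π_3
π_2 = 0.2·π_1 + 0.35·π_2 + 0.35·π_3
Solving with the normalization constraint gives π = (0.3295, 0.3006, 0.3699).
So the stationary probability of C is 0.3295.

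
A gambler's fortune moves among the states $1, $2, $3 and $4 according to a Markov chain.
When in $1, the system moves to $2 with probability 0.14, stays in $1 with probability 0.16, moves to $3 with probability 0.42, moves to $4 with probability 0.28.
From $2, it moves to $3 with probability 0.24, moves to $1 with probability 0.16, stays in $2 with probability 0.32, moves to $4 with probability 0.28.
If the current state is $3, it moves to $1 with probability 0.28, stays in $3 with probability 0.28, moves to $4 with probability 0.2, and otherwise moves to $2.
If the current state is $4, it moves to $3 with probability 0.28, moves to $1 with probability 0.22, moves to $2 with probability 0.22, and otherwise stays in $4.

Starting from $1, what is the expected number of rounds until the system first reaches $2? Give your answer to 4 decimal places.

Let t(s) be the expected number of rounds to first reach $2 from state s, with t($2) = 0. Conditioning on the first round:
t($1) = 1 + 0.16·t($1) + 0.42·t($3) + 0.28·t($4)
t($3) = 1 + 0.28·t($1) + 0.28·t($3) + 0.2·t($4)
t($4) = 1 + 0.22·t($1) + 0.28·t($3) + 0.28·t($4)
Solving: t($1) = 5.1553, t($3) = 4.7278, t($4) = 4.8027.
Expected rounds from $1 to $2: 5.1553.

5.1553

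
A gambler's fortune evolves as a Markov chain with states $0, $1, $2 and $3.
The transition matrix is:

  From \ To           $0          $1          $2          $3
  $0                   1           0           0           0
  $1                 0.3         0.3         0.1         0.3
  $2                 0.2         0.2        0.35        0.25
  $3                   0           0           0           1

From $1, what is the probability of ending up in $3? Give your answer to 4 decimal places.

0.5057

Let h(s) be the probability of absorption at $3 starting from transient state s. Then h($3) = 1 and h($0) = 0. By first-step analysis:
h($1) = 0.3·0 + 0.3·h($1) + 0.1·h($2) + 0.3·1
h($2) = 0.2·0 + 0.2·h($1) + 0.35·h($2) + 0.25·1
Solving: h($1) = 0.5057, h($2) = 0.5402.
Starting from $1, the probability is 0.5057.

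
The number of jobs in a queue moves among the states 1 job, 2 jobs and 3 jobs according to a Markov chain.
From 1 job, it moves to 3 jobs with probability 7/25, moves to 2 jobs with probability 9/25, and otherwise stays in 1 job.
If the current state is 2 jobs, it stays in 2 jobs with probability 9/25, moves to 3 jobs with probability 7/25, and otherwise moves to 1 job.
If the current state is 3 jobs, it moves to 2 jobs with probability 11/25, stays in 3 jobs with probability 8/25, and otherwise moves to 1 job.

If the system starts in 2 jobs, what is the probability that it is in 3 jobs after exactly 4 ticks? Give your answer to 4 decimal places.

Propagate the distribution vector 4 ticks from 2 jobs.
After 0 ticks: (0.0000, 1.0000, 0.0000)
After 1 tick: (0.3600, 0.3600, 0.2800)
After 2 ticks: (0.3264, 0.3824, 0.2912)
After 3 ticks: (0.3251, 0.3833, 0.2916)
After 4 ticks: (0.3250, 0.3833, 0.2917)
P(in 3 jobs after 4 ticks) = 0.2917

0.2917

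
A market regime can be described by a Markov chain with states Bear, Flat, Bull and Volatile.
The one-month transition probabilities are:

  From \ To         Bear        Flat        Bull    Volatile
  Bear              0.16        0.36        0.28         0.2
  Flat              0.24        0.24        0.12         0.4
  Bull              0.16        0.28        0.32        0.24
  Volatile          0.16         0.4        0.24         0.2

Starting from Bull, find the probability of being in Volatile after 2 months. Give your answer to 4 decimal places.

0.2688

Propagate the distribution vector 2 months from Bull.
After 0 months: (0.0000, 0.0000, 1.0000, 0.0000)
After 1 month: (0.1600, 0.2800, 0.3200, 0.2400)
After 2 months: (0.1824, 0.3104, 0.2384, 0.2688)
P(in Volatile after 2 months) = 0.2688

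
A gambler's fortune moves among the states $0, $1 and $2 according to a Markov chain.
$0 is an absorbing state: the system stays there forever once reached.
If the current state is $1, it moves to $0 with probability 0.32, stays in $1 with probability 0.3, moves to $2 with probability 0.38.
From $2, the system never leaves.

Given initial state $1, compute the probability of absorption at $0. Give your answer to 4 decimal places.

0.4571

Let h(s) be the probability of absorption at $0 starting from transient state s. Then h($0) = 1 and h($2) = 0. By first-step analysis:
h($1) = 0.32·1 + 0.3·h($1) + 0.38·0
Solving: h($1) = 0.4571.
Starting from $1, the probability is 0.4571.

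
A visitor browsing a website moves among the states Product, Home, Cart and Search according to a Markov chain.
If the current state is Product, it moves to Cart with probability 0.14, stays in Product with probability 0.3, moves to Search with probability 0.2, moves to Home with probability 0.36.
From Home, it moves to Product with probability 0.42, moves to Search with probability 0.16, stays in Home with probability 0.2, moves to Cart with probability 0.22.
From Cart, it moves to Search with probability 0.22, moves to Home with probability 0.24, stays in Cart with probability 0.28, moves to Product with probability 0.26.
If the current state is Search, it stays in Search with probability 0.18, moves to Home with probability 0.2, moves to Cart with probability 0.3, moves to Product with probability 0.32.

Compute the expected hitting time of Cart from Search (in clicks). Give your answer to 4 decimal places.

4.4349

Let t(s) be the expected number of clicks to first reach Cart from state s, with t(Cart) = 0. Conditioning on the first click:
t(Product) = 1 + 0.3·t(Product) + 0.36·t(Home) + 0.2·t(Search)
t(Home) = 1 + 0.42·t(Product) + 0.2·t(Home) + 0.16·t(Search)
t(Search) = 1 + 0.32·t(Product) + 0.2·t(Home) + 0.18·t(Search)
Solving: t(Product) = 5.1982, t(Home) = 4.8661, t(Search) = 4.4349.
Expected clicks from Search to Cart: 4.4349.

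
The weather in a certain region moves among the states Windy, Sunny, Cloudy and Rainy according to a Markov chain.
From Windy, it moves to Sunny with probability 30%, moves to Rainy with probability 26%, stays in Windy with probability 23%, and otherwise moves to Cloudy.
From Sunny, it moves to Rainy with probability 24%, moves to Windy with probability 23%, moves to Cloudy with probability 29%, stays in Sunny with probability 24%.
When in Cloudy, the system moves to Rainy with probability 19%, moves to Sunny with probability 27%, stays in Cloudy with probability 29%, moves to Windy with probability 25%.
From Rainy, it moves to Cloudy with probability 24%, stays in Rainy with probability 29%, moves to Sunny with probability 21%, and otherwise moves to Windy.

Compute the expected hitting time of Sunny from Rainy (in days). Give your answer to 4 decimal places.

Let t(s) be the expected number of days to first reach Sunny from state s, with t(Sunny) = 0. Conditioning on the first day:
t(Windy) = 1 + 0.23·t(Windy) + 0.21·t(Cloudy) + 0.26·t(Rainy)
t(Cloudy) = 1 + 0.25·t(Windy) + 0.29·t(Cloudy) + 0.19·t(Rainy)
t(Rainy) = 1 + 0.26·t(Windy) + 0.24·t(Cloudy) + 0.29·t(Rainy)
Solving: t(Windy) = 3.6993, t(Cloudy) = 3.7936, t(Rainy) = 4.0455.
Expected days from Rainy to Sunny: 4.0455.

4.0455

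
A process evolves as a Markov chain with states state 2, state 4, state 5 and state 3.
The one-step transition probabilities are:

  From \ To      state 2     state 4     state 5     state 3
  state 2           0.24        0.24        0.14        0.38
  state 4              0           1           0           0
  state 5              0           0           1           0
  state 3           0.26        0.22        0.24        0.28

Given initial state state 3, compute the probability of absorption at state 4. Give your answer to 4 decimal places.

0.5120

Let h(s) be the probability of absorption at state 4 starting from transient state s. Then h(state 4) = 1 and h(state 5) = 0. By first-step analysis:
h(state 2) = 0.24·h(state 2) + 0.24·1 + 0.14·0 + 0.38·h(state 3)
h(state 3) = 0.26·h(state 2) + 0.22·1 + 0.24·0 + 0.28·h(state 3)
Solving: h(state 2) = 0.5718, h(state 3) = 0.5120.
Starting from state 3, the probability is 0.5120.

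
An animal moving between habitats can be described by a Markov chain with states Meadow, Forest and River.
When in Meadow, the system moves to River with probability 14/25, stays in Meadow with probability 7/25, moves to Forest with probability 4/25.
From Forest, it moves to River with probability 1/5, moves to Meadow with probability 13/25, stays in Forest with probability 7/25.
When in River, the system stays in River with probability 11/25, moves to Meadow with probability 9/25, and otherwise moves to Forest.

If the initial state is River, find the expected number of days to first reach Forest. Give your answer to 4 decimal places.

5.3571

Let t(s) be the expected number of days to first reach Forest from state s, with t(Forest) = 0. Conditioning on the first day:
t(Meadow) = 1 + 0.28·t(Meadow) + 0.56·t(River)
t(River) = 1 + 0.36·t(Meadow) + 0.44·t(River)
Solving: t(Meadow) = 5.5556, t(River) = 5.3571.
Expected days from River to Forest: 5.3571.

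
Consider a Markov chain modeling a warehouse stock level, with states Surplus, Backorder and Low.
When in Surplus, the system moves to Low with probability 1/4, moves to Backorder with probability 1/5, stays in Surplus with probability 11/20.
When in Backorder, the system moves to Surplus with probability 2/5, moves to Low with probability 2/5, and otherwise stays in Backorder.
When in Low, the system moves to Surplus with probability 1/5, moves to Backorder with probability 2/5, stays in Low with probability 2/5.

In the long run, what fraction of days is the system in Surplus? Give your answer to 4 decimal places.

Let the stationary distribution be π with π = πP and π_1 + π_2 + π_3 = 1.
π_1 = 0.55·π_1 + 0.4·π_2 + 0.2·π_3
π_2 = 0.2·π_1 + 0.2·π_2 + 0.4·π_3
Solving with the normalization constraint gives π = (0.3902, 0.2683, 0.3415).
So the stationary probability of Surplus is 0.3902.

0.3902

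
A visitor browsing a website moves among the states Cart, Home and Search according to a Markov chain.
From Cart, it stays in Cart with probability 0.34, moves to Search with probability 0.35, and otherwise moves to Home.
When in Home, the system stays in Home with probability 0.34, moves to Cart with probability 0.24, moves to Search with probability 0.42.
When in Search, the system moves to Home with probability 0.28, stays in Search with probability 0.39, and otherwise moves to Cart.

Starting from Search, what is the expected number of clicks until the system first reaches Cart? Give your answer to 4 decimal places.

3.2982

Let t(s) be the expected number of clicks to first reach Cart from state s, with t(Cart) = 0. Conditioning on the first click:
t(Home) = 1 + 0.34·t(Home) + 0.42·t(Search)
t(Search) = 1 + 0.28·t(Home) + 0.39·t(Search)
Solving: t(Home) = 3.6140, t(Search) = 3.2982.
Expected clicks from Search to Cart: 3.2982.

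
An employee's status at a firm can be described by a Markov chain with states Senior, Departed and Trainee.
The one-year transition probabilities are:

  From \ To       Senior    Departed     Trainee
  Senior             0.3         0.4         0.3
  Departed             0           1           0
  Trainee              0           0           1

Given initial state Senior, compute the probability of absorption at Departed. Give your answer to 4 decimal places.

0.5714

Let h(s) be the probability of absorption at Departed starting from transient state s. Then h(Departed) = 1 and h(Trainee) = 0. By first-step analysis:
h(Senior) = 0.3·h(Senior) + 0.4·1 + 0.3·0
Solving: h(Senior) = 0.5714.
Starting from Senior, the probability is 0.5714.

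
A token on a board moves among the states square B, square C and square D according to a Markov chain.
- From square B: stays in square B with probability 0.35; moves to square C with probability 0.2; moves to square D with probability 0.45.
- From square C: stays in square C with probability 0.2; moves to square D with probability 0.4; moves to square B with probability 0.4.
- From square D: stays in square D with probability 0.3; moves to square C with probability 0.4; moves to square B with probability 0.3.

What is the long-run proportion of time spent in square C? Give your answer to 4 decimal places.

0.2759

Let the stationary distribution be π with π = πP and π_1 + π_2 + π_3 = 1.
π_1 = 0.35·π_1 + 0.4·π_2 + 0.3·π_3
π_2 = 0.2·π_1 + 0.2·π_2 + 0.4·π_3
Solving with the normalization constraint gives π = (0.3448, 0.2759, 0.3793).
So the stationary probability of square C is 0.2759.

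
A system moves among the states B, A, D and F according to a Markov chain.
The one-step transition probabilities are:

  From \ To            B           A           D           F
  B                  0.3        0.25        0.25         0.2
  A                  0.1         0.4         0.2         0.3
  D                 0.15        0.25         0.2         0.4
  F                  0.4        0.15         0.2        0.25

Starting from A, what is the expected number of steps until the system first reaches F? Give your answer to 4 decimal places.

3.2584

Let t(s) be the expected number of steps to first reach F from state s, with t(F) = 0. Conditioning on the first step:
t(B) = 1 + 0.3·t(B) + 0.25·t(A) + 0.25·t(D)
t(A) = 1 + 0.1·t(B) + 0.4·t(A) + 0.2·t(D)
t(D) = 1 + 0.15·t(B) + 0.25·t(A) + 0.2·t(D)
Solving: t(B) = 3.6466, t(A) = 3.2584, t(D) = 2.9520.
Expected steps from A to F: 3.2584.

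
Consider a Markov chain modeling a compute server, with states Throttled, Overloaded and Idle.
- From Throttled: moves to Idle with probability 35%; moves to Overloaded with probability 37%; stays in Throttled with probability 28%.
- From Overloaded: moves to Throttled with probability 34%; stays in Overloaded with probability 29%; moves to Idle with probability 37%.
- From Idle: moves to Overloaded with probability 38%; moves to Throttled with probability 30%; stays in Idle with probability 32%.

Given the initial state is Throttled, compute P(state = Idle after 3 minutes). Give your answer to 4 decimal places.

Propagate the distribution vector 3 minutes from Throttled.
After 0 minutes: (1.0000, 0.0000, 0.0000)
After 1 minute: (0.2800, 0.3700, 0.3500)
After 2 minutes: (0.3092, 0.3439, 0.3469)
After 3 minutes: (0.3076, 0.3460, 0.3465)
P(in Idle after 3 minutes) = 0.3465

0.3465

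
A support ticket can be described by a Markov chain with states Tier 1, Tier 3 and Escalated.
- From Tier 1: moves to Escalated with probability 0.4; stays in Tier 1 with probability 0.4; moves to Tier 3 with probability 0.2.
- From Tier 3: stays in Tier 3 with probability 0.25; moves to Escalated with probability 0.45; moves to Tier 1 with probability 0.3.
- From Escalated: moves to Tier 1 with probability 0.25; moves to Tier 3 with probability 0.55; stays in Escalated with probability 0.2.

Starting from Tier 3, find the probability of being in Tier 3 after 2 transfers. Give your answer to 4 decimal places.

0.3700

Sum over the intermediate state after 1 transfer:
P = P(Tier 3→Tier 1)·P(Tier 1→Tier 3) + P(Tier 3→Tier 3)·P(Tier 3→Tier 3) + P(Tier 3→Escalated)·P(Escalated→Tier 3)
  = 0.3×0.2 + 0.25×0.25 + 0.45×0.55
  = 0.0600 + 0.0625 + 0.2475 = 0.3700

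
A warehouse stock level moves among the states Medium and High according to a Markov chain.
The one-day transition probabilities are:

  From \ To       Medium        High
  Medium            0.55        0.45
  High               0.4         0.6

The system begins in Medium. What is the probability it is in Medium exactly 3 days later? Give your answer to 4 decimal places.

Propagate the distribution vector 3 days from Medium.
After 0 days: (1.0000, 0.0000)
After 1 day: (0.5500, 0.4500)
After 2 days: (0.4825, 0.5175)
After 3 days: (0.4724, 0.5276)
P(in Medium after 3 days) = 0.4724

0.4724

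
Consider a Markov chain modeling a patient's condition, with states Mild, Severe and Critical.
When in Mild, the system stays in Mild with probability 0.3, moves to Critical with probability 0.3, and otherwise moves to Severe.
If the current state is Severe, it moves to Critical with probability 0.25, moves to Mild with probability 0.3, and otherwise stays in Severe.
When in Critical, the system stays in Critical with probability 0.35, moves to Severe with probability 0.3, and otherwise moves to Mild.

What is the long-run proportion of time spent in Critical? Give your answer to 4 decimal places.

Let the stationary distribution be π with π = πP and π_1 + π_2 + π_3 = 1.
π_1 = 0.3·π_1 + 0.3·π_2 + 0.35·π_3
π_2 = 0.4·π_1 + 0.45·π_2 + 0.3·π_3
Solving with the normalization constraint gives π = (0.3148, 0.3900, 0.2953).
So the stationary probability of Critical is 0.2953.

0.2953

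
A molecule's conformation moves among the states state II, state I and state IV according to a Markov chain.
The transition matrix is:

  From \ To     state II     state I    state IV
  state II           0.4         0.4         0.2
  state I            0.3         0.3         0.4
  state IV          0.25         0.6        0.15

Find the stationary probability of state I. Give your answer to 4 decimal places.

Let the stationary distribution be π with π = πP and π_1 + π_2 + π_3 = 1.
π_1 = 0.4·π_1 + 0.3·π_2 + 0.25·π_3
π_2 = 0.4·π_1 + 0.3·π_2 + 0.6·π_3
Solving with the normalization constraint gives π = (0.3184, 0.4126, 0.2691).
So the stationary probability of state I is 0.4126.

0.4126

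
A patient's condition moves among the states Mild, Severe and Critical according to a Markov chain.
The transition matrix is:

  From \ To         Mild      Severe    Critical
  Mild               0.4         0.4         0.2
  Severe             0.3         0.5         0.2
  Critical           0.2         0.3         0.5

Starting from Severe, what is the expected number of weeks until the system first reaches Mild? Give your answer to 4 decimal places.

3.6842

Let t(s) be the expected number of weeks to first reach Mild from state s, with t(Mild) = 0. Conditioning on the first week:
t(Severe) = 1 + 0.5·t(Severe) + 0.2·t(Critical)
t(Critical) = 1 + 0.3·t(Severe) + 0.5·t(Critical)
Solving: t(Severe) = 3.6842, t(Critical) = 4.2105.
Expected weeks from Severe to Mild: 3.6842.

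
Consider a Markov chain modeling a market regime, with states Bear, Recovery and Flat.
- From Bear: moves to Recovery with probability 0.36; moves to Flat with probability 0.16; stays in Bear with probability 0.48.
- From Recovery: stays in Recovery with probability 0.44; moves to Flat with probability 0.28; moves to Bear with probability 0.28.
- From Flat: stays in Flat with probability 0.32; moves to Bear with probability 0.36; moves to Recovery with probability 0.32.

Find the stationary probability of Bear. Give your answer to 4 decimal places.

Let the stationary distribution be π with π = πP and π_1 + π_2 + π_3 = 1.
π_1 = 0.48·π_1 + 0.28·π_2 + 0.36·π_3
π_2 = 0.36·π_1 + 0.44·π_2 + 0.32·π_3
Solving with the normalization constraint gives π = (0.3745, 0.3807, 0.2449).
So the stationary probability of Bear is 0.3745.

0.3745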